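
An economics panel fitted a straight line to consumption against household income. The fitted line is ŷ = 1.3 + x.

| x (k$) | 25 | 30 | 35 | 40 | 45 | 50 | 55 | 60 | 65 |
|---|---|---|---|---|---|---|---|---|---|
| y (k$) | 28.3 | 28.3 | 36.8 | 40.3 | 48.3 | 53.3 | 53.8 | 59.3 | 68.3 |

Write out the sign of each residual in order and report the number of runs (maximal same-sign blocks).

7 runs

x=25: ŷ = 1.3 + 25 = 26.3; e = 28.3 − 26.3 = 2
x=30: ŷ = 1.3 + 30 = 31.3; e = 28.3 − 31.3 = -3
x=35: ŷ = 1.3 + 35 = 36.3; e = 36.8 − 36.3 = 0.5
x=40: ŷ = 1.3 + 40 = 41.3; e = 40.3 − 41.3 = -1
x=45: ŷ = 1.3 + 45 = 46.3; e = 48.3 − 46.3 = 2
x=50: ŷ = 1.3 + 50 = 51.3; e = 53.3 − 51.3 = 2
x=55: ŷ = 1.3 + 55 = 56.3; e = 53.8 − 56.3 = -2.5
x=60: ŷ = 1.3 + 60 = 61.3; e = 59.3 − 61.3 = -2
x=65: ŷ = 1.3 + 65 = 66.3; e = 68.3 − 66.3 = 2
Signs: + − + − + + − − +
Runs: +×1, −×1, +×1, −×1, +×2, −×2, +×1 → 7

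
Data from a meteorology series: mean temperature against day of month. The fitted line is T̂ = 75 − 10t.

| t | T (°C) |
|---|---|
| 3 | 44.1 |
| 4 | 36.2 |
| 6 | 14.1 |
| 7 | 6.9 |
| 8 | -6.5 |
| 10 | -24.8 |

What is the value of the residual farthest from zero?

e = 1.9

t=3: T̂ = 75 − 10·3 = 45; e = 44.1 − 45 = -0.9
t=4: T̂ = 75 − 10·4 = 35; e = 36.2 − 35 = 1.2
t=6: T̂ = 75 − 10·6 = 15; e = 14.1 − 15 = -0.9
t=7: T̂ = 75 − 10·7 = 5; e = 6.9 − 5 = 1.9
t=8: T̂ = 75 − 10·8 = -5; e = -6.5 − (-5) = -1.5
t=10: T̂ = 75 − 10·10 = -25; e = -24.8 − (-25) = 0.2
Largest |e| is 1.9 at t = 7, residual 1.9.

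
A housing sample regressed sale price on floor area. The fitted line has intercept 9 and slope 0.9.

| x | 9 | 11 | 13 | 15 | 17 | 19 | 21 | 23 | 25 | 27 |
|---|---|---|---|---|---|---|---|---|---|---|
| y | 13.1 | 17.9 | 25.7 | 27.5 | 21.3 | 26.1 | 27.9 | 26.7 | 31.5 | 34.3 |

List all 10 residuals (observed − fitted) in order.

-4, -1, 5, 5, -3, 0, 0, -3, 0, 1

x=9: ŷ = 9 + 0.9·9 = 17.1; e = 13.1 − 17.1 = -4
x=11: ŷ = 9 + 0.9·11 = 18.9; e = 17.9 − 18.9 = -1
x=13: ŷ = 9 + 0.9·13 = 20.7; e = 25.7 − 20.7 = 5
x=15: ŷ = 9 + 0.9·15 = 22.5; e = 27.5 − 22.5 = 5
x=17: ŷ = 9 + 0.9·17 = 24.3; e = 21.3 − 24.3 = -3
x=19: ŷ = 9 + 0.9·19 = 26.1; e = 26.1 − 26.1 = 0
x=21: ŷ = 9 + 0.9·21 = 27.9; e = 27.9 − 27.9 = 0
x=23: ŷ = 9 + 0.9·23 = 29.7; e = 26.7 − 29.7 = -3
x=25: ŷ = 9 + 0.9·25 = 31.5; e = 31.5 − 31.5 = 0
x=27: ŷ = 9 + 0.9·27 = 33.3; e = 34.3 − 33.3 = 1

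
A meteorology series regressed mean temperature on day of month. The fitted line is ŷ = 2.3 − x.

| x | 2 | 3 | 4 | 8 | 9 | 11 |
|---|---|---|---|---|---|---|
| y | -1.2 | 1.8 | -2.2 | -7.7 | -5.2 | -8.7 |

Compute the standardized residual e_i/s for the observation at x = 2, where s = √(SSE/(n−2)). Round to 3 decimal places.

-0.775

x=2: ŷ = 2.3 − 2 = 0.3; e = -1.2 − 0.3 = -1.5
x=3: ŷ = 2.3 − 3 = -0.7; e = 1.8 − (-0.7) = 2.5
x=4: ŷ = 2.3 − 4 = -1.7; e = -2.2 − (-1.7) = -0.5
x=8: ŷ = 2.3 − 8 = -5.7; e = -7.7 − (-5.7) = -2
x=9: ŷ = 2.3 − 9 = -6.7; e = -5.2 − (-6.7) = 1.5
x=11: ŷ = 2.3 − 11 = -8.7; e = -8.7 − (-8.7) = 0
SSE = 2.25 + 6.25 + 0.25 + 4 + 2.25 + 0 = 15
s = √(15/4) = 1.93649
e/s = -1.5 / 1.93649 = -0.775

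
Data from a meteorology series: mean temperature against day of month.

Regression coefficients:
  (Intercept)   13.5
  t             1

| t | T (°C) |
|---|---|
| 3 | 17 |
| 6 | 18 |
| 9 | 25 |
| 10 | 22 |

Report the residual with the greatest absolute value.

t=3: ŷ = 13.5 + 3 = 16.5; e = 17 − 16.5 = 0.5
t=6: ŷ = 13.5 + 6 = 19.5; e = 18 − 19.5 = -1.5
t=9: ŷ = 13.5 + 9 = 22.5; e = 25 − 22.5 = 2.5
t=10: ŷ = 13.5 + 10 = 23.5; e = 22 − 23.5 = -1.5
Largest |e| is 2.5 at t = 9, residual 2.5.

e = 2.5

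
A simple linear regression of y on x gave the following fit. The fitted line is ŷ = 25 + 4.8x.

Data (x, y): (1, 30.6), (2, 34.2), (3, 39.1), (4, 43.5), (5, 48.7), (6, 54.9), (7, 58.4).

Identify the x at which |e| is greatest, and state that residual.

x = 6, e = 1.1

x=1: ŷ = 25 + 4.8·1 = 29.8; e = 30.6 − 29.8 = 0.8
x=2: ŷ = 25 + 4.8·2 = 34.6; e = 34.2 − 34.6 = -0.4
x=3: ŷ = 25 + 4.8·3 = 39.4; e = 39.1 − 39.4 = -0.3
x=4: ŷ = 25 + 4.8·4 = 44.2; e = 43.5 − 44.2 = -0.7
x=5: ŷ = 25 + 4.8·5 = 49; e = 48.7 − 49 = -0.3
x=6: ŷ = 25 + 4.8·6 = 53.8; e = 54.9 − 53.8 = 1.1
x=7: ŷ = 25 + 4.8·7 = 58.6; e = 58.4 − 58.6 = -0.2
Largest |e| is 1.1 at x = 6, residual 1.1.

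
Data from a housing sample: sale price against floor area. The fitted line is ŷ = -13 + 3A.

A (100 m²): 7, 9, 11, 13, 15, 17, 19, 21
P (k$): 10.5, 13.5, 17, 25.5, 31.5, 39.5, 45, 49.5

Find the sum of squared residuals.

SSE = 19.5

A=7: ŷ = -13 + 3·7 = 8; r = 10.5 − 8 = 2.5
A=9: ŷ = -13 + 3·9 = 14; r = 13.5 − 14 = -0.5
A=11: ŷ = -13 + 3·11 = 20; r = 17 − 20 = -3
A=13: ŷ = -13 + 3·13 = 26; r = 25.5 − 26 = -0.5
A=15: ŷ = -13 + 3·15 = 32; r = 31.5 − 32 = -0.5
A=17: ŷ = -13 + 3·17 = 38; r = 39.5 − 38 = 1.5
A=19: ŷ = -13 + 3·19 = 44; r = 45 − 44 = 1
A=21: ŷ = -13 + 3·21 = 50; r = 49.5 − 50 = -0.5
SSE = 6.25 + 0.25 + 9 + 0.25 + 0.25 + 2.25 + 1 + 0.25 = 19.5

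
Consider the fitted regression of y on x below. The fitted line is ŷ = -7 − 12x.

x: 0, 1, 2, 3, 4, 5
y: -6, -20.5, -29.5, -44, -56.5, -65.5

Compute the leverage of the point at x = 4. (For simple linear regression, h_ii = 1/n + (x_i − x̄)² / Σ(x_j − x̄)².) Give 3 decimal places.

h = 0.295

x̄ = (0 + 1 + 2 + 3 + 4 + 5)/6 = 2.5
Σ(x − x̄)² = 6.25 + 2.25 + 0.25 + 0.25 + 2.25 + 6.25 = 17.5
h = 1/6 + (1.5)²/17.5 = 0.166667 + 0.128571 = 0.295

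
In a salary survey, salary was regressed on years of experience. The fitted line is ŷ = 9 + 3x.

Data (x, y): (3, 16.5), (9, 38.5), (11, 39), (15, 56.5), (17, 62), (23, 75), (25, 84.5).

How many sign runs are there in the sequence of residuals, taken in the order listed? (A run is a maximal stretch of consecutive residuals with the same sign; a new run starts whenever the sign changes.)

x=3: ŷ = 9 + 3·3 = 18; r = 16.5 − 18 = -1.5
x=9: ŷ = 9 + 3·9 = 36; r = 38.5 − 36 = 2.5
x=11: ŷ = 9 + 3·11 = 42; r = 39 − 42 = -3
x=15: ŷ = 9 + 3·15 = 54; r = 56.5 − 54 = 2.5
x=17: ŷ = 9 + 3·17 = 60; r = 62 − 60 = 2
x=23: ŷ = 9 + 3·23 = 78; r = 75 − 78 = -3
x=25: ŷ = 9 + 3·25 = 84; r = 84.5 − 84 = 0.5
Signs: − + − + + − +
Runs: −×1, +×1, −×1, +×2, −×1, +×1 → 6

6 runs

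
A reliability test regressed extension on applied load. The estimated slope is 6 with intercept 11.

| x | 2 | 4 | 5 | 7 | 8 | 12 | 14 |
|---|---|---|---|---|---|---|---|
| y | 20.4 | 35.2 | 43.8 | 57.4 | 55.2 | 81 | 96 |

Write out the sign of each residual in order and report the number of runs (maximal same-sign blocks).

4 runs

x=2: ŷ = 11 + 6·2 = 23; e = 20.4 − 23 = -2.6
x=4: ŷ = 11 + 6·4 = 35; e = 35.2 − 35 = 0.2
x=5: ŷ = 11 + 6·5 = 41; e = 43.8 − 41 = 2.8
x=7: ŷ = 11 + 6·7 = 53; e = 57.4 − 53 = 4.4
x=8: ŷ = 11 + 6·8 = 59; e = 55.2 − 59 = -3.8
x=12: ŷ = 11 + 6·12 = 83; e = 81 − 83 = -2
x=14: ŷ = 11 + 6·14 = 95; e = 96 − 95 = 1
Signs: − + + + − − +
Runs: −×1, +×3, −×2, +×1 → 4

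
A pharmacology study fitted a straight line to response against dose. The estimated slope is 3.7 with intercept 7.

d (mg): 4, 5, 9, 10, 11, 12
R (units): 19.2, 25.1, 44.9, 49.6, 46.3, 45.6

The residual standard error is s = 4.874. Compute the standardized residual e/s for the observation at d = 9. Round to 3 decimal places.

0.944

ŷ = 7 + 3.7·9 = 40.3
e = 44.9 − 40.3 = 4.6
e/s = 4.6 / 4.874 = 0.944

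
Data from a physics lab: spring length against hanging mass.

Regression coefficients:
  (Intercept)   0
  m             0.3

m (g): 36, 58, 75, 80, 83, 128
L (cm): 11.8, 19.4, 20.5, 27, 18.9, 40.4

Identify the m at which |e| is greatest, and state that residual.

m=36: L̂ = 0.3·36 = 10.8; e = 11.8 − 10.8 = 1
m=58: L̂ = 0.3·58 = 17.4; e = 19.4 − 17.4 = 2
m=75: L̂ = 0.3·75 = 22.5; e = 20.5 − 22.5 = -2
m=80: L̂ = 0.3·80 = 24; e = 27 − 24 = 3
m=83: L̂ = 0.3·83 = 24.9; e = 18.9 − 24.9 = -6
m=128: L̂ = 0.3·128 = 38.4; e = 40.4 − 38.4 = 2
Largest |e| is 6 at m = 83, residual -6.

m = 83, e = -6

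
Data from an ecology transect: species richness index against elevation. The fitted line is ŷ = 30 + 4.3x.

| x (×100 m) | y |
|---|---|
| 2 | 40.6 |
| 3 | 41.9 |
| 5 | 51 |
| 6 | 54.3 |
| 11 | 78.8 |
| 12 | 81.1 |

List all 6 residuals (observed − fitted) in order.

x=2: ŷ = 30 + 4.3·2 = 38.6; e = 40.6 − 38.6 = 2
x=3: ŷ = 30 + 4.3·3 = 42.9; e = 41.9 − 42.9 = -1
x=5: ŷ = 30 + 4.3·5 = 51.5; e = 51 − 51.5 = -0.5
x=6: ŷ = 30 + 4.3·6 = 55.8; e = 54.3 − 55.8 = -1.5
x=11: ŷ = 30 + 4.3·11 = 77.3; e = 78.8 − 77.3 = 1.5
x=12: ŷ = 30 + 4.3·12 = 81.6; e = 81.1 − 81.6 = -0.5

2, -1, -0.5, -1.5, 1.5, -0.5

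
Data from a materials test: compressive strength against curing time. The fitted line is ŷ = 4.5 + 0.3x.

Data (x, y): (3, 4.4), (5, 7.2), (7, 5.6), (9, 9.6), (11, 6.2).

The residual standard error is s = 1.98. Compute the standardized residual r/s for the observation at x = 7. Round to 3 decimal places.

-0.505

ŷ = 4.5 + 0.3·7 = 6.6
r = 5.6 − 6.6 = -1
r/s = -1 / 1.98 = -0.505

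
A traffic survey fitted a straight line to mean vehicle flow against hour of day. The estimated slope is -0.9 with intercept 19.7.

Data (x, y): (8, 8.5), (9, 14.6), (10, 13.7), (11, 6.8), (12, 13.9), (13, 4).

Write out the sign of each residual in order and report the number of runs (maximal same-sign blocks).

x=8: ŷ = 19.7 − 0.9·8 = 12.5; e = 8.5 − 12.5 = -4
x=9: ŷ = 19.7 − 0.9·9 = 11.6; e = 14.6 − 11.6 = 3
x=10: ŷ = 19.7 − 0.9·10 = 10.7; e = 13.7 − 10.7 = 3
x=11: ŷ = 19.7 − 0.9·11 = 9.8; e = 6.8 − 9.8 = -3
x=12: ŷ = 19.7 − 0.9·12 = 8.9; e = 13.9 − 8.9 = 5
x=13: ŷ = 19.7 − 0.9·13 = 8; e = 4 − 8 = -4
Signs: − + + − + −
Runs: −×1, +×2, −×1, +×1, −×1 → 5

5 runs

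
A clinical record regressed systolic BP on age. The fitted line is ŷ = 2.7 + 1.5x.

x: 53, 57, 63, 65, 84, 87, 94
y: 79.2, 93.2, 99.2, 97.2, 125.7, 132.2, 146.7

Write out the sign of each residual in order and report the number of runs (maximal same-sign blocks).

4 runs

x=53: ŷ = 2.7 + 1.5·53 = 82.2; r = 79.2 − 82.2 = -3
x=57: ŷ = 2.7 + 1.5·57 = 88.2; r = 93.2 − 88.2 = 5
x=63: ŷ = 2.7 + 1.5·63 = 97.2; r = 99.2 − 97.2 = 2
x=65: ŷ = 2.7 + 1.5·65 = 100.2; r = 97.2 − 100.2 = -3
x=84: ŷ = 2.7 + 1.5·84 = 128.7; r = 125.7 − 128.7 = -3
x=87: ŷ = 2.7 + 1.5·87 = 133.2; r = 132.2 − 133.2 = -1
x=94: ŷ = 2.7 + 1.5·94 = 143.7; r = 146.7 − 143.7 = 3
Signs: − + + − − − +
Runs: −×1, +×2, −×3, +×1 → 4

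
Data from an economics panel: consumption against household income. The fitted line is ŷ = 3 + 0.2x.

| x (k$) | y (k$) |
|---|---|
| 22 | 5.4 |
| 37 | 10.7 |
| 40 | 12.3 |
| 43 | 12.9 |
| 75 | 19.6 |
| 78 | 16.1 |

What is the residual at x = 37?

e = 0.3

ŷ = 3 + 0.2·37 = 10.4
e = 10.7 − 10.4 = 0.3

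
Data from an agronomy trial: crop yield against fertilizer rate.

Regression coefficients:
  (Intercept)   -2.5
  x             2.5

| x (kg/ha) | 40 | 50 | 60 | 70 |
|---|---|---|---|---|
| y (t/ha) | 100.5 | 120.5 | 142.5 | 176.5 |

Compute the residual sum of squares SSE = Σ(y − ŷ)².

SSE = 54

x=40: ŷ = -2.5 + 2.5·40 = 97.5; e = 100.5 − 97.5 = 3
x=50: ŷ = -2.5 + 2.5·50 = 122.5; e = 120.5 − 122.5 = -2
x=60: ŷ = -2.5 + 2.5·60 = 147.5; e = 142.5 − 147.5 = -5
x=70: ŷ = -2.5 + 2.5·70 = 172.5; e = 176.5 − 172.5 = 4
SSE = 9 + 4 + 25 + 16 = 54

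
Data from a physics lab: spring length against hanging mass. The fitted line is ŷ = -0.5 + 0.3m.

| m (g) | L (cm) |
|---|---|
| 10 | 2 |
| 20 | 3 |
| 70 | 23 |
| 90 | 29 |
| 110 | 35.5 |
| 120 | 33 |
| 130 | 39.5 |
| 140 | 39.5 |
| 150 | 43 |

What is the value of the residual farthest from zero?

r = 3

m=10: ŷ = -0.5 + 0.3·10 = 2.5; r = 2 − 2.5 = -0.5
m=20: ŷ = -0.5 + 0.3·20 = 5.5; r = 3 − 5.5 = -2.5
m=70: ŷ = -0.5 + 0.3·70 = 20.5; r = 23 − 20.5 = 2.5
m=90: ŷ = -0.5 + 0.3·90 = 26.5; r = 29 − 26.5 = 2.5
m=110: ŷ = -0.5 + 0.3·110 = 32.5; r = 35.5 − 32.5 = 3
m=120: ŷ = -0.5 + 0.3·120 = 35.5; r = 33 − 35.5 = -2.5
m=130: ŷ = -0.5 + 0.3·130 = 38.5; r = 39.5 − 38.5 = 1
m=140: ŷ = -0.5 + 0.3·140 = 41.5; r = 39.5 − 41.5 = -2
m=150: ŷ = -0.5 + 0.3·150 = 44.5; r = 43 − 44.5 = -1.5
Largest |r| is 3 at m = 110, residual 3.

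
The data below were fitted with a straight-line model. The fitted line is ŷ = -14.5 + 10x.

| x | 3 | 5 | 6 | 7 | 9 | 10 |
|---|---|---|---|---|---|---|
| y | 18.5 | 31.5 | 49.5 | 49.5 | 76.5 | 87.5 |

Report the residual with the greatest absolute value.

e = -6

x=3: ŷ = -14.5 + 10·3 = 15.5; e = 18.5 − 15.5 = 3
x=5: ŷ = -14.5 + 10·5 = 35.5; e = 31.5 − 35.5 = -4
x=6: ŷ = -14.5 + 10·6 = 45.5; e = 49.5 − 45.5 = 4
x=7: ŷ = -14.5 + 10·7 = 55.5; e = 49.5 − 55.5 = -6
x=9: ŷ = -14.5 + 10·9 = 75.5; e = 76.5 − 75.5 = 1
x=10: ŷ = -14.5 + 10·10 = 85.5; e = 87.5 − 85.5 = 2
Largest |e| is 6 at x = 7, residual -6.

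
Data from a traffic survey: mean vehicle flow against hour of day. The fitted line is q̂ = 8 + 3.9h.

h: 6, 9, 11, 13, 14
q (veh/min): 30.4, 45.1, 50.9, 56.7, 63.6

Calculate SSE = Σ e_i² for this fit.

SSE = 10

h=6: q̂ = 8 + 3.9·6 = 31.4; e = 30.4 − 31.4 = -1
h=9: q̂ = 8 + 3.9·9 = 43.1; e = 45.1 − 43.1 = 2
h=11: q̂ = 8 + 3.9·11 = 50.9; e = 50.9 − 50.9 = 0
h=13: q̂ = 8 + 3.9·13 = 58.7; e = 56.7 − 58.7 = -2
h=14: q̂ = 8 + 3.9·14 = 62.6; e = 63.6 − 62.6 = 1
SSE = 1 + 4 + 0 + 4 + 1 = 10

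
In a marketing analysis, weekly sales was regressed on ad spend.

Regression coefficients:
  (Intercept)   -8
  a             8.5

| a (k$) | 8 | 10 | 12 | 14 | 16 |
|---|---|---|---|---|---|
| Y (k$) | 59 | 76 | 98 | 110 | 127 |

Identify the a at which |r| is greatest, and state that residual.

a = 12, r = 4

a=8: ŷ = -8 + 8.5·8 = 60; r = 59 − 60 = -1
a=10: ŷ = -8 + 8.5·10 = 77; r = 76 − 77 = -1
a=12: ŷ = -8 + 8.5·12 = 94; r = 98 − 94 = 4
a=14: ŷ = -8 + 8.5·14 = 111; r = 110 − 111 = -1
a=16: ŷ = -8 + 8.5·16 = 128; r = 127 − 128 = -1
Largest |r| is 4 at a = 12, residual 4.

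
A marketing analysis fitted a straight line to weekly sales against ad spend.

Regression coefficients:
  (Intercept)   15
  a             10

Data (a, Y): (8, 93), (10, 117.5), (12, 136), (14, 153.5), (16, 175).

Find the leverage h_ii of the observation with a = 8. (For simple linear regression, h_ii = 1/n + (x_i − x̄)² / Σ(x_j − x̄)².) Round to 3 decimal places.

h = 0.600

ā = (8 + 10 + 12 + 14 + 16)/5 = 12
Σ(a − ā)² = 16 + 4 + 0 + 4 + 16 = 40
h = 1/5 + (-4)²/40 = 0.2 + 0.4 = 0.600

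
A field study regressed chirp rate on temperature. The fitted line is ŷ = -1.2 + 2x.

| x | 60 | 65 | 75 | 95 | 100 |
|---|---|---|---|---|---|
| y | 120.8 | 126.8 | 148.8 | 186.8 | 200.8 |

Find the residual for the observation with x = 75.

ŷ = -1.2 + 2·75 = 148.8
e = 148.8 − 148.8 = 0

e = 0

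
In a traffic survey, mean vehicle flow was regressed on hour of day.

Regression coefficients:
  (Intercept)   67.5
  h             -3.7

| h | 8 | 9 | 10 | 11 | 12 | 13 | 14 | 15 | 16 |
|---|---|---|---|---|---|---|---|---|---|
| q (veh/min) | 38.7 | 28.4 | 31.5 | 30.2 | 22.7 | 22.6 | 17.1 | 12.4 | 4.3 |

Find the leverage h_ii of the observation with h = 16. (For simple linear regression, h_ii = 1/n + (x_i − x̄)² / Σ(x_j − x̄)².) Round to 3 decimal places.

h = 0.378

h̄ = (8 + 9 + 10 + 11 + 12 + 13 + 14 + 15 + 16)/9 = 12
Σ(h − h̄)² = 16 + 9 + 4 + 1 + 0 + 1 + 4 + 9 + 16 = 60
h = 1/9 + (4)²/60 = 0.111111 + 0.266667 = 0.378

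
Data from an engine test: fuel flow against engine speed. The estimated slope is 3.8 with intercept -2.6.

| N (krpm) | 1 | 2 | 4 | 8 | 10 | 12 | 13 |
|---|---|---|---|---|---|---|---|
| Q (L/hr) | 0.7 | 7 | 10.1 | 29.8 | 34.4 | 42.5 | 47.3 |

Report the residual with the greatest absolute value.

e = -2.5

N=1: ŷ = -2.6 + 3.8·1 = 1.2; e = 0.7 − 1.2 = -0.5
N=2: ŷ = -2.6 + 3.8·2 = 5; e = 7 − 5 = 2
N=4: ŷ = -2.6 + 3.8·4 = 12.6; e = 10.1 − 12.6 = -2.5
N=8: ŷ = -2.6 + 3.8·8 = 27.8; e = 29.8 − 27.8 = 2
N=10: ŷ = -2.6 + 3.8·10 = 35.4; e = 34.4 − 35.4 = -1
N=12: ŷ = -2.6 + 3.8·12 = 43; e = 42.5 − 43 = -0.5
N=13: ŷ = -2.6 + 3.8·13 = 46.8; e = 47.3 − 46.8 = 0.5
Largest |e| is 2.5 at N = 4, residual -2.5.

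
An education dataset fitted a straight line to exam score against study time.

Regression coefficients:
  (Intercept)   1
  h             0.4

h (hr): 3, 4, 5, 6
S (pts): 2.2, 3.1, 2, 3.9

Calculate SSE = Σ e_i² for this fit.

h=3: ŷ = 1 + 0.4·3 = 2.2; e = 2.2 − 2.2 = 0
h=4: ŷ = 1 + 0.4·4 = 2.6; e = 3.1 − 2.6 = 0.5
h=5: ŷ = 1 + 0.4·5 = 3; e = 2 − 3 = -1
h=6: ŷ = 1 + 0.4·6 = 3.4; e = 3.9 − 3.4 = 0.5
SSE = 0 + 0.25 + 1 + 0.25 = 1.5

SSE = 1.5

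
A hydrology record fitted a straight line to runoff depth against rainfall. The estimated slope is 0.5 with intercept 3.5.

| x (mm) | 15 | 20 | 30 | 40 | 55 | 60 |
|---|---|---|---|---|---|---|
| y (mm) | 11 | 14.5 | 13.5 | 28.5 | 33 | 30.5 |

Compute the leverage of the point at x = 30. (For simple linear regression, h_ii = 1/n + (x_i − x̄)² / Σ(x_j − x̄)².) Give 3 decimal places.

h = 0.193

x̄ = (15 + 20 + 30 + 40 + 55 + 60)/6 = 36.6667
Σ(x − x̄)² = 469.444 + 277.778 + 44.4444 + 11.1111 + 336.111 + 544.444 = 1683.33
h = 1/6 + (-6.66667)²/1683.33 = 0.166667 + 0.0264026 = 0.193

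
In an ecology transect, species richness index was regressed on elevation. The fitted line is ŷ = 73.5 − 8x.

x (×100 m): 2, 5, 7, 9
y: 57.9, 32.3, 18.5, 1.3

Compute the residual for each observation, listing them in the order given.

x=2: ŷ = 73.5 − 8·2 = 57.5; r = 57.9 − 57.5 = 0.4
x=5: ŷ = 73.5 − 8·5 = 33.5; r = 32.3 − 33.5 = -1.2
x=7: ŷ = 73.5 − 8·7 = 17.5; r = 18.5 − 17.5 = 1
x=9: ŷ = 73.5 − 8·9 = 1.5; r = 1.3 − 1.5 = -0.2

0.4, -1.2, 1, -0.2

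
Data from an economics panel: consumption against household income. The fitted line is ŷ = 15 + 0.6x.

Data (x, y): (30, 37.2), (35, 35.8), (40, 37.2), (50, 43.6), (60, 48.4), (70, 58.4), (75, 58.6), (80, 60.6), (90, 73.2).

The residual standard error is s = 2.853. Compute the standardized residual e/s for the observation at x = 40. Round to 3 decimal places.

ŷ = 15 + 0.6·40 = 39
e = 37.2 − 39 = -1.8
e/s = -1.8 / 2.853 = -0.631

-0.631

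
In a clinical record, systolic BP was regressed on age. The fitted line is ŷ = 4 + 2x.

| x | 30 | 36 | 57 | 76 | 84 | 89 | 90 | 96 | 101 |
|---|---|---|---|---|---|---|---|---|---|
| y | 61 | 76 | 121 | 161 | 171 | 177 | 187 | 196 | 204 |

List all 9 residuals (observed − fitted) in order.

x=30: ŷ = 4 + 2·30 = 64; r = 61 − 64 = -3
x=36: ŷ = 4 + 2·36 = 76; r = 76 − 76 = 0
x=57: ŷ = 4 + 2·57 = 118; r = 121 − 118 = 3
x=76: ŷ = 4 + 2·76 = 156; r = 161 − 156 = 5
x=84: ŷ = 4 + 2·84 = 172; r = 171 − 172 = -1
x=89: ŷ = 4 + 2·89 = 182; r = 177 − 182 = -5
x=90: ŷ = 4 + 2·90 = 184; r = 187 − 184 = 3
x=96: ŷ = 4 + 2·96 = 196; r = 196 − 196 = 0
x=101: ŷ = 4 + 2·101 = 206; r = 204 − 206 = -2

-3, 0, 3, 5, -1, -5, 3, 0, -2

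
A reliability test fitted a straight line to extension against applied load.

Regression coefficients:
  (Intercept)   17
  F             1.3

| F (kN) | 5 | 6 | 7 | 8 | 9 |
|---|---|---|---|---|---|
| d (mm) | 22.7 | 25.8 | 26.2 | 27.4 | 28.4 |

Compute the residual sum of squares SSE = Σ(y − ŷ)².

F=5: ŷ = 17 + 1.3·5 = 23.5; r = 22.7 − 23.5 = -0.8
F=6: ŷ = 17 + 1.3·6 = 24.8; r = 25.8 − 24.8 = 1
F=7: ŷ = 17 + 1.3·7 = 26.1; r = 26.2 − 26.1 = 0.1
F=8: ŷ = 17 + 1.3·8 = 27.4; r = 27.4 − 27.4 = 0
F=9: ŷ = 17 + 1.3·9 = 28.7; r = 28.4 − 28.7 = -0.3
SSE = 0.64 + 1 + 0.01 + 0 + 0.09 = 1.74

SSE = 1.74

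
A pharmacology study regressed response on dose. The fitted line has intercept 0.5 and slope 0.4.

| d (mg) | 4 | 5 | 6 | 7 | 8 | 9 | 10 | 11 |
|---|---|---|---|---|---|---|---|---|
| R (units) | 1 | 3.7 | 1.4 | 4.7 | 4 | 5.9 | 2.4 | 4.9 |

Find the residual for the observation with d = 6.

e = -1.5

ŷ = 0.5 + 0.4·6 = 2.9
e = 1.4 − 2.9 = -1.5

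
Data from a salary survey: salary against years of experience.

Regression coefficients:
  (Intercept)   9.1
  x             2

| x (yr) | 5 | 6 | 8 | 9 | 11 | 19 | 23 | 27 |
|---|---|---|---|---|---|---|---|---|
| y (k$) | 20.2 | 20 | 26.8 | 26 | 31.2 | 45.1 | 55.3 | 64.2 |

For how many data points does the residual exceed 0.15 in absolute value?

x=5: ŷ = 9.1 + 2·5 = 19.1; r = 20.2 − 19.1 = 1.1
x=6: ŷ = 9.1 + 2·6 = 21.1; r = 20 − 21.1 = -1.1
x=8: ŷ = 9.1 + 2·8 = 25.1; r = 26.8 − 25.1 = 1.7
x=9: ŷ = 9.1 + 2·9 = 27.1; r = 26 − 27.1 = -1.1
x=11: ŷ = 9.1 + 2·11 = 31.1; r = 31.2 − 31.1 = 0.1
x=19: ŷ = 9.1 + 2·19 = 47.1; r = 45.1 − 47.1 = -2
x=23: ŷ = 9.1 + 2·23 = 55.1; r = 55.3 − 55.1 = 0.2
x=27: ŷ = 9.1 + 2·27 = 63.1; r = 64.2 − 63.1 = 1.1
|r| > 0.15: x=5 (|r|=1.1), x=6 (|r|=1.1), x=8 (|r|=1.7), x=9 (|r|=1.1), x=19 (|r|=2), x=23 (|r|=0.2), x=27 (|r|=1.1) → 7

7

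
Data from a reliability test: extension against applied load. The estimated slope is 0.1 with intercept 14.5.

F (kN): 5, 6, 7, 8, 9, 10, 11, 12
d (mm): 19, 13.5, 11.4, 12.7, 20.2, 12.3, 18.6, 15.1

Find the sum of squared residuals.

F=5: d̂ = 14.5 + 0.1·5 = 15; e = 19 − 15 = 4
F=6: d̂ = 14.5 + 0.1·6 = 15.1; e = 13.5 − 15.1 = -1.6
F=7: d̂ = 14.5 + 0.1·7 = 15.2; e = 11.4 − 15.2 = -3.8
F=8: d̂ = 14.5 + 0.1·8 = 15.3; e = 12.7 − 15.3 = -2.6
F=9: d̂ = 14.5 + 0.1·9 = 15.4; e = 20.2 − 15.4 = 4.8
F=10: d̂ = 14.5 + 0.1·10 = 15.5; e = 12.3 − 15.5 = -3.2
F=11: d̂ = 14.5 + 0.1·11 = 15.6; e = 18.6 − 15.6 = 3
F=12: d̂ = 14.5 + 0.1·12 = 15.7; e = 15.1 − 15.7 = -0.6
SSE = 16 + 2.56 + 14.44 + 6.76 + 23.04 + 10.24 + 9 + 0.36 = 82.4

SSE = 82.4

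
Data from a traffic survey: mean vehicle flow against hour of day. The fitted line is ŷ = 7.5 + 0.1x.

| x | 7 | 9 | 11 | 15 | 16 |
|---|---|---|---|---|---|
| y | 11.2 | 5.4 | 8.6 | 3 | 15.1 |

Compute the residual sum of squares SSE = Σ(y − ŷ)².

SSE = 90

x=7: ŷ = 7.5 + 0.1·7 = 8.2; e = 11.2 − 8.2 = 3
x=9: ŷ = 7.5 + 0.1·9 = 8.4; e = 5.4 − 8.4 = -3
x=11: ŷ = 7.5 + 0.1·11 = 8.6; e = 8.6 − 8.6 = 0
x=15: ŷ = 7.5 + 0.1·15 = 9; e = 3 − 9 = -6
x=16: ŷ = 7.5 + 0.1·16 = 9.1; e = 15.1 − 9.1 = 6
SSE = 9 + 9 + 0 + 36 + 36 = 90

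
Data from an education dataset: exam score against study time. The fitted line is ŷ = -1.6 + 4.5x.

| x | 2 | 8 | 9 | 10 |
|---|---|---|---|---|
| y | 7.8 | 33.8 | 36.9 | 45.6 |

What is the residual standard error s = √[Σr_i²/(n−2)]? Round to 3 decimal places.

s = 2.163

x=2: ŷ = -1.6 + 4.5·2 = 7.4; r = 7.8 − 7.4 = 0.4
x=8: ŷ = -1.6 + 4.5·8 = 34.4; r = 33.8 − 34.4 = -0.6
x=9: ŷ = -1.6 + 4.5·9 = 38.9; r = 36.9 − 38.9 = -2
x=10: ŷ = -1.6 + 4.5·10 = 43.4; r = 45.6 − 43.4 = 2.2
SSE = 0.16 + 0.36 + 4 + 4.84 = 9.36
s = √(9.36/2) = √4.68 ≈ 2.163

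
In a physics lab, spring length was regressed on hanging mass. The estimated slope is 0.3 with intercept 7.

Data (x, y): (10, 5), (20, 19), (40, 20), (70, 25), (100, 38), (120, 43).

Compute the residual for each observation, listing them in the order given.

x=10: ŷ = 7 + 0.3·10 = 10; r = 5 − 10 = -5
x=20: ŷ = 7 + 0.3·20 = 13; r = 19 − 13 = 6
x=40: ŷ = 7 + 0.3·40 = 19; r = 20 − 19 = 1
x=70: ŷ = 7 + 0.3·70 = 28; r = 25 − 28 = -3
x=100: ŷ = 7 + 0.3·100 = 37; r = 38 − 37 = 1
x=120: ŷ = 7 + 0.3·120 = 43; r = 43 − 43 = 0

-5, 6, 1, -3, 1, 0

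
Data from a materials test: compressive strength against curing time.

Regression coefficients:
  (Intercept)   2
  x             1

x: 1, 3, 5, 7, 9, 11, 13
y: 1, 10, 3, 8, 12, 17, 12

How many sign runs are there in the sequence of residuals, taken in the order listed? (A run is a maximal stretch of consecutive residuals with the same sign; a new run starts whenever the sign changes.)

5 runs

x=1: ŷ = 2 + 1 = 3; r = 1 − 3 = -2
x=3: ŷ = 2 + 3 = 5; r = 10 − 5 = 5
x=5: ŷ = 2 + 5 = 7; r = 3 − 7 = -4
x=7: ŷ = 2 + 7 = 9; r = 8 − 9 = -1
x=9: ŷ = 2 + 9 = 11; r = 12 − 11 = 1
x=11: ŷ = 2 + 11 = 13; r = 17 − 13 = 4
x=13: ŷ = 2 + 13 = 15; r = 12 − 15 = -3
Signs: − + − − + + −
Runs: −×1, +×1, −×2, +×2, −×1 → 5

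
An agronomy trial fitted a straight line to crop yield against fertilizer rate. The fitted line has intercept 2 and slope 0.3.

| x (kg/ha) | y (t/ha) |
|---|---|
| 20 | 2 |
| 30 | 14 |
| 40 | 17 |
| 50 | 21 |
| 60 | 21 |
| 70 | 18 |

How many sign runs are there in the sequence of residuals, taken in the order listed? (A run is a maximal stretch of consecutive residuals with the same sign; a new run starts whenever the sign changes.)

3 runs

x=20: ŷ = 2 + 0.3·20 = 8; e = 2 − 8 = -6
x=30: ŷ = 2 + 0.3·30 = 11; e = 14 − 11 = 3
x=40: ŷ = 2 + 0.3·40 = 14; e = 17 − 14 = 3
x=50: ŷ = 2 + 0.3·50 = 17; e = 21 − 17 = 4
x=60: ŷ = 2 + 0.3·60 = 20; e = 21 − 20 = 1
x=70: ŷ = 2 + 0.3·70 = 23; e = 18 − 23 = -5
Signs: − + + + + −
Runs: −×1, +×4, −×1 → 3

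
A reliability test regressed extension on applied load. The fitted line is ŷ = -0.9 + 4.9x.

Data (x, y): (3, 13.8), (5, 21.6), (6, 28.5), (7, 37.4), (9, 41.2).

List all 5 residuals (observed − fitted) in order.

x=3: ŷ = -0.9 + 4.9·3 = 13.8; r = 13.8 − 13.8 = 0
x=5: ŷ = -0.9 + 4.9·5 = 23.6; r = 21.6 − 23.6 = -2
x=6: ŷ = -0.9 + 4.9·6 = 28.5; r = 28.5 − 28.5 = 0
x=7: ŷ = -0.9 + 4.9·7 = 33.4; r = 37.4 − 33.4 = 4
x=9: ŷ = -0.9 + 4.9·9 = 43.2; r = 41.2 − 43.2 = -2

0, -2, 0, 4, -2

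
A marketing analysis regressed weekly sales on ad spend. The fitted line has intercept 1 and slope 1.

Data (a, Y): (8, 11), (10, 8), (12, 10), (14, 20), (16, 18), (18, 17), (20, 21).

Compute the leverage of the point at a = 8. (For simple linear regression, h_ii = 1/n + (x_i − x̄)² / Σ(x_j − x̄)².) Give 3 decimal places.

h = 0.464

ā = (8 + 10 + 12 + 14 + 16 + 18 + 20)/7 = 14
Σ(a − ā)² = 36 + 16 + 4 + 0 + 4 + 16 + 36 = 112
h = 1/7 + (-6)²/112 = 0.142857 + 0.321429 = 0.464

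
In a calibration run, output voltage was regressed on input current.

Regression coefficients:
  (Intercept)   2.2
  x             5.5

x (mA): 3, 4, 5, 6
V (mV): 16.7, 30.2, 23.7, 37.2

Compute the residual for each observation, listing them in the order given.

x=3: V̂ = 2.2 + 5.5·3 = 18.7; r = 16.7 − 18.7 = -2
x=4: V̂ = 2.2 + 5.5·4 = 24.2; r = 30.2 − 24.2 = 6
x=5: V̂ = 2.2 + 5.5·5 = 29.7; r = 23.7 − 29.7 = -6
x=6: V̂ = 2.2 + 5.5·6 = 35.2; r = 37.2 − 35.2 = 2

-2, 6, -6, 2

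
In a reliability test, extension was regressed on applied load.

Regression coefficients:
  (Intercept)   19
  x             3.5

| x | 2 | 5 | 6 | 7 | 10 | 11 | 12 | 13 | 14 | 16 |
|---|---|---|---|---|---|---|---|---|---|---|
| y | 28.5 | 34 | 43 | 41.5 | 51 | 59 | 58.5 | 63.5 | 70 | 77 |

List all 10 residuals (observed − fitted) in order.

2.5, -2.5, 3, -2, -3, 1.5, -2.5, -1, 2, 2

x=2: ŷ = 19 + 3.5·2 = 26; r = 28.5 − 26 = 2.5
x=5: ŷ = 19 + 3.5·5 = 36.5; r = 34 − 36.5 = -2.5
x=6: ŷ = 19 + 3.5·6 = 40; r = 43 − 40 = 3
x=7: ŷ = 19 + 3.5·7 = 43.5; r = 41.5 − 43.5 = -2
x=10: ŷ = 19 + 3.5·10 = 54; r = 51 − 54 = -3
x=11: ŷ = 19 + 3.5·11 = 57.5; r = 59 − 57.5 = 1.5
x=12: ŷ = 19 + 3.5·12 = 61; r = 58.5 − 61 = -2.5
x=13: ŷ = 19 + 3.5·13 = 64.5; r = 63.5 − 64.5 = -1
x=14: ŷ = 19 + 3.5·14 = 68; r = 70 − 68 = 2
x=16: ŷ = 19 + 3.5·16 = 75; r = 77 − 75 = 2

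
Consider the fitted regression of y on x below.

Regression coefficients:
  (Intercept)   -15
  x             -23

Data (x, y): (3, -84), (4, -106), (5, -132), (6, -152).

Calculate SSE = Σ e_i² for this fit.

x=3: ŷ = -15 − 23·3 = -84; e = -84 − (-84) = 0
x=4: ŷ = -15 − 23·4 = -107; e = -106 − (-107) = 1
x=5: ŷ = -15 − 23·5 = -130; e = -132 − (-130) = -2
x=6: ŷ = -15 − 23·6 = -153; e = -152 − (-153) = 1
SSE = 0 + 1 + 4 + 1 = 6

SSE = 6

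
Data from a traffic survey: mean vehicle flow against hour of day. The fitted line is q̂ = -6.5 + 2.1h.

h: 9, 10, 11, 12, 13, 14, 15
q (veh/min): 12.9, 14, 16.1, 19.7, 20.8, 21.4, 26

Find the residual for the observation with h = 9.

r = 0.5

q̂ = -6.5 + 2.1·9 = 12.4
r = 12.9 − 12.4 = 0.5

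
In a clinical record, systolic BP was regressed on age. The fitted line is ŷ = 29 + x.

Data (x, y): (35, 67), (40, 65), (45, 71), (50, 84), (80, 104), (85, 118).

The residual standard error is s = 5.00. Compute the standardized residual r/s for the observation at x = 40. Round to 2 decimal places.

ŷ = 29 + 40 = 69
r = 65 − 69 = -4
r/s = -4 / 5.00 = -0.80

-0.80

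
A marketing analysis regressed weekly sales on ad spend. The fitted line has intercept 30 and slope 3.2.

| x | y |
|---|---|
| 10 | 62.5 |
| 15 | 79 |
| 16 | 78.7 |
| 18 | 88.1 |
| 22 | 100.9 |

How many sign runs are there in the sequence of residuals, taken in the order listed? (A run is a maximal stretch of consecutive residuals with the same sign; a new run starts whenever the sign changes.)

x=10: ŷ = 30 + 3.2·10 = 62; e = 62.5 − 62 = 0.5
x=15: ŷ = 30 + 3.2·15 = 78; e = 79 − 78 = 1
x=16: ŷ = 30 + 3.2·16 = 81.2; e = 78.7 − 81.2 = -2.5
x=18: ŷ = 30 + 3.2·18 = 87.6; e = 88.1 − 87.6 = 0.5
x=22: ŷ = 30 + 3.2·22 = 100.4; e = 100.9 − 100.4 = 0.5
Signs: + + − + +
Runs: +×2, −×1, +×2 → 3

3 runs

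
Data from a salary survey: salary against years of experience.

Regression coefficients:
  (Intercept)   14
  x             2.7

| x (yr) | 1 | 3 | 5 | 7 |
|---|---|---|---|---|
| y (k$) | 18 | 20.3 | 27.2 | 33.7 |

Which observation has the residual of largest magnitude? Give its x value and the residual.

x = 3, r = -1.8

x=1: ŷ = 14 + 2.7·1 = 16.7; r = 18 − 16.7 = 1.3
x=3: ŷ = 14 + 2.7·3 = 22.1; r = 20.3 − 22.1 = -1.8
x=5: ŷ = 14 + 2.7·5 = 27.5; r = 27.2 − 27.5 = -0.3
x=7: ŷ = 14 + 2.7·7 = 32.9; r = 33.7 − 32.9 = 0.8
Largest |r| is 1.8 at x = 3, residual -1.8.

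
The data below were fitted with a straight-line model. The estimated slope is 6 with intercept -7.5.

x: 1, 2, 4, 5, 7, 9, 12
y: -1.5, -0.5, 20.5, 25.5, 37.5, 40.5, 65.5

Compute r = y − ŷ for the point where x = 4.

r = 4

ŷ = -7.5 + 6·4 = 16.5
r = 20.5 − 16.5 = 4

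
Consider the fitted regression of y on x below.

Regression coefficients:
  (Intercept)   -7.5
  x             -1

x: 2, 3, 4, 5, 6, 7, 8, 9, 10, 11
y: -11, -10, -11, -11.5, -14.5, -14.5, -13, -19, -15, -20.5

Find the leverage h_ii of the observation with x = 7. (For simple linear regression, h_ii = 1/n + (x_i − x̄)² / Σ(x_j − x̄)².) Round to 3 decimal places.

h = 0.103

x̄ = (2 + 3 + 4 + 5 + 6 + 7 + 8 + 9 + 10 + 11)/10 = 6.5
Σ(x − x̄)² = 20.25 + 12.25 + 6.25 + 2.25 + 0.25 + 0.25 + 2.25 + 6.25 + 12.25 + 20.25 = 82.5
h = 1/10 + (0.5)²/82.5 = 0.1 + 0.0030303 = 0.103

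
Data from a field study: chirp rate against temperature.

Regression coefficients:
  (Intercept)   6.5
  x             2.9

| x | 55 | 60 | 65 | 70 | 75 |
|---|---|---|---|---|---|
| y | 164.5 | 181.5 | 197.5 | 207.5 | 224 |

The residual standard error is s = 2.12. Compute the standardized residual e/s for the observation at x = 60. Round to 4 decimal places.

0.4717

ŷ = 6.5 + 2.9·60 = 180.5
e = 181.5 − 180.5 = 1
e/s = 1 / 2.12 = 0.4717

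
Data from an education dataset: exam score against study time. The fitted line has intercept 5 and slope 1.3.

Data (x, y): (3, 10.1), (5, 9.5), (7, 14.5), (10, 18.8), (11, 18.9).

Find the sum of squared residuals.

SSE = 6.4

x=3: ŷ = 5 + 1.3·3 = 8.9; e = 10.1 − 8.9 = 1.2
x=5: ŷ = 5 + 1.3·5 = 11.5; e = 9.5 − 11.5 = -2
x=7: ŷ = 5 + 1.3·7 = 14.1; e = 14.5 − 14.1 = 0.4
x=10: ŷ = 5 + 1.3·10 = 18; e = 18.8 − 18 = 0.8
x=11: ŷ = 5 + 1.3·11 = 19.3; e = 18.9 − 19.3 = -0.4
SSE = 1.44 + 4 + 0.16 + 0.64 + 0.16 = 6.4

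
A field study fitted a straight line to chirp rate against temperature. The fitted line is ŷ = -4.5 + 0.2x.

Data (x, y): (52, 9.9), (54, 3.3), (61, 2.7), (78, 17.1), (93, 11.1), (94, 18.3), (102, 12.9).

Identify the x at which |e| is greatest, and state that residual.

x = 78, e = 6

x=52: ŷ = -4.5 + 0.2·52 = 5.9; e = 9.9 − 5.9 = 4
x=54: ŷ = -4.5 + 0.2·54 = 6.3; e = 3.3 − 6.3 = -3
x=61: ŷ = -4.5 + 0.2·61 = 7.7; e = 2.7 − 7.7 = -5
x=78: ŷ = -4.5 + 0.2·78 = 11.1; e = 17.1 − 11.1 = 6
x=93: ŷ = -4.5 + 0.2·93 = 14.1; e = 11.1 − 14.1 = -3
x=94: ŷ = -4.5 + 0.2·94 = 14.3; e = 18.3 − 14.3 = 4
x=102: ŷ = -4.5 + 0.2·102 = 15.9; e = 12.9 − 15.9 = -3
Largest |e| is 6 at x = 78, residual 6.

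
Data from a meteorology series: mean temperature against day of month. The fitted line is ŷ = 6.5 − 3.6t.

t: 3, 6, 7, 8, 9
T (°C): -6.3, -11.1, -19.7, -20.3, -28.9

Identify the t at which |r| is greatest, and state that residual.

t = 6, r = 4

t=3: ŷ = 6.5 − 3.6·3 = -4.3; r = -6.3 − (-4.3) = -2
t=6: ŷ = 6.5 − 3.6·6 = -15.1; r = -11.1 − (-15.1) = 4
t=7: ŷ = 6.5 − 3.6·7 = -18.7; r = -19.7 − (-18.7) = -1
t=8: ŷ = 6.5 − 3.6·8 = -22.3; r = -20.3 − (-22.3) = 2
t=9: ŷ = 6.5 − 3.6·9 = -25.9; r = -28.9 − (-25.9) = -3
Largest |r| is 4 at t = 6, residual 4.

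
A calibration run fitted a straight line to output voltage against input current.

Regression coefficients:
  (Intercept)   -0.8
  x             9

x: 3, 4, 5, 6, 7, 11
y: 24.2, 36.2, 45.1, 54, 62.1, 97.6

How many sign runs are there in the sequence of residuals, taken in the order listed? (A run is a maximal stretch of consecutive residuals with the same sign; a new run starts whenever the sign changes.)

x=3: ŷ = -0.8 + 9·3 = 26.2; e = 24.2 − 26.2 = -2
x=4: ŷ = -0.8 + 9·4 = 35.2; e = 36.2 − 35.2 = 1
x=5: ŷ = -0.8 + 9·5 = 44.2; e = 45.1 − 44.2 = 0.9
x=6: ŷ = -0.8 + 9·6 = 53.2; e = 54 − 53.2 = 0.8
x=7: ŷ = -0.8 + 9·7 = 62.2; e = 62.1 − 62.2 = -0.1
x=11: ŷ = -0.8 + 9·11 = 98.2; e = 97.6 − 98.2 = -0.6
Signs: − + + + − −
Runs: −×1, +×3, −×2 → 3

3 runs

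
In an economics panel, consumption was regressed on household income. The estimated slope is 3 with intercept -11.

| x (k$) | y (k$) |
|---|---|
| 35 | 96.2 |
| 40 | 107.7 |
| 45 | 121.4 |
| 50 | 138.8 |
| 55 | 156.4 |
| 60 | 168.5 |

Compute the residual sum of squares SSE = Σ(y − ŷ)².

SSE = 19.34

x=35: ŷ = -11 + 3·35 = 94; e = 96.2 − 94 = 2.2
x=40: ŷ = -11 + 3·40 = 109; e = 107.7 − 109 = -1.3
x=45: ŷ = -11 + 3·45 = 124; e = 121.4 − 124 = -2.6
x=50: ŷ = -11 + 3·50 = 139; e = 138.8 − 139 = -0.2
x=55: ŷ = -11 + 3·55 = 154; e = 156.4 − 154 = 2.4
x=60: ŷ = -11 + 3·60 = 169; e = 168.5 − 169 = -0.5
SSE = 4.84 + 1.69 + 6.76 + 0.04 + 5.76 + 0.25 = 19.34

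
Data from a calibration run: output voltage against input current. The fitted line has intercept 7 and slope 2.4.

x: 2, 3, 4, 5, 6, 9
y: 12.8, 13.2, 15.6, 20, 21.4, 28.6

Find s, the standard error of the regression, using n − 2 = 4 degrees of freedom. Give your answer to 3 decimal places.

x=2: ŷ = 7 + 2.4·2 = 11.8; e = 12.8 − 11.8 = 1
x=3: ŷ = 7 + 2.4·3 = 14.2; e = 13.2 − 14.2 = -1
x=4: ŷ = 7 + 2.4·4 = 16.6; e = 15.6 − 16.6 = -1
x=5: ŷ = 7 + 2.4·5 = 19; e = 20 − 19 = 1
x=6: ŷ = 7 + 2.4·6 = 21.4; e = 21.4 − 21.4 = 0
x=9: ŷ = 7 + 2.4·9 = 28.6; e = 28.6 − 28.6 = 0
SSE = 1 + 1 + 1 + 1 + 0 + 0 = 4
s = √(4/4) = √1 ≈ 1.000

s = 1.000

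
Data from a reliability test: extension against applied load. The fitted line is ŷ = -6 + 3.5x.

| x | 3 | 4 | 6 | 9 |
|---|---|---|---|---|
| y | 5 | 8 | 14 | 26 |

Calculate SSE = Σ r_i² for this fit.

SSE = 1.5

x=3: ŷ = -6 + 3.5·3 = 4.5; r = 5 − 4.5 = 0.5
x=4: ŷ = -6 + 3.5·4 = 8; r = 8 − 8 = 0
x=6: ŷ = -6 + 3.5·6 = 15; r = 14 − 15 = -1
x=9: ŷ = -6 + 3.5·9 = 25.5; r = 26 − 25.5 = 0.5
SSE = 0.25 + 0 + 1 + 0.25 = 1.5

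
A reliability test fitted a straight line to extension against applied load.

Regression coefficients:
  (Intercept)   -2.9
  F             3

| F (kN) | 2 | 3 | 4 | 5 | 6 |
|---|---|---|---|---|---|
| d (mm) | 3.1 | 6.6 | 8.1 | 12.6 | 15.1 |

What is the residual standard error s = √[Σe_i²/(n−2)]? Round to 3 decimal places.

F=2: d̂ = -2.9 + 3·2 = 3.1; e = 3.1 − 3.1 = 0
F=3: d̂ = -2.9 + 3·3 = 6.1; e = 6.6 − 6.1 = 0.5
F=4: d̂ = -2.9 + 3·4 = 9.1; e = 8.1 − 9.1 = -1
F=5: d̂ = -2.9 + 3·5 = 12.1; e = 12.6 − 12.1 = 0.5
F=6: d̂ = -2.9 + 3·6 = 15.1; e = 15.1 − 15.1 = 0
SSE = 0 + 0.25 + 1 + 0.25 + 0 = 1.5
s = √(1.5/3) = √0.5 ≈ 0.707

s = 0.707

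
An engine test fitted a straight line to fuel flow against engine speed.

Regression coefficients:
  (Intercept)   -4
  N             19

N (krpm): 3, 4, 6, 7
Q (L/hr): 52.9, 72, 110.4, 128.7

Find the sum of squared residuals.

N=3: Q̂ = -4 + 19·3 = 53; r = 52.9 − 53 = -0.1
N=4: Q̂ = -4 + 19·4 = 72; r = 72 − 72 = 0
N=6: Q̂ = -4 + 19·6 = 110; r = 110.4 − 110 = 0.4
N=7: Q̂ = -4 + 19·7 = 129; r = 128.7 − 129 = -0.3
SSE = 0.01 + 0 + 0.16 + 0.09 = 0.26

SSE = 0.26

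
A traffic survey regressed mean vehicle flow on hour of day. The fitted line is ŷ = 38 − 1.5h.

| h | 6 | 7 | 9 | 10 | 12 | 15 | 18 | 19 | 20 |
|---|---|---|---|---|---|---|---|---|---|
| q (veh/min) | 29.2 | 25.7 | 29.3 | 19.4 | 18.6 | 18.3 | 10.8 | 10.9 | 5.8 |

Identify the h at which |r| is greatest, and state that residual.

h = 9, r = 4.8

h=6: ŷ = 38 − 1.5·6 = 29; r = 29.2 − 29 = 0.2
h=7: ŷ = 38 − 1.5·7 = 27.5; r = 25.7 − 27.5 = -1.8
h=9: ŷ = 38 − 1.5·9 = 24.5; r = 29.3 − 24.5 = 4.8
h=10: ŷ = 38 − 1.5·10 = 23; r = 19.4 − 23 = -3.6
h=12: ŷ = 38 − 1.5·12 = 20; r = 18.6 − 20 = -1.4
h=15: ŷ = 38 − 1.5·15 = 15.5; r = 18.3 − 15.5 = 2.8
h=18: ŷ = 38 − 1.5·18 = 11; r = 10.8 − 11 = -0.2
h=19: ŷ = 38 − 1.5·19 = 9.5; r = 10.9 − 9.5 = 1.4
h=20: ŷ = 38 − 1.5·20 = 8; r = 5.8 − 8 = -2.2
Largest |r| is 4.8 at h = 9, residual 4.8.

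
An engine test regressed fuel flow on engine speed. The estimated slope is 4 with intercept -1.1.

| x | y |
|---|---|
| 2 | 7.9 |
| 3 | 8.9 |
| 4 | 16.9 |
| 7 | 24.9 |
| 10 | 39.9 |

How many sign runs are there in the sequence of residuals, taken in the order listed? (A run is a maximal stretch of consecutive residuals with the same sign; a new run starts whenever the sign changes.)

5 runs

x=2: ŷ = -1.1 + 4·2 = 6.9; e = 7.9 − 6.9 = 1
x=3: ŷ = -1.1 + 4·3 = 10.9; e = 8.9 − 10.9 = -2
x=4: ŷ = -1.1 + 4·4 = 14.9; e = 16.9 − 14.9 = 2
x=7: ŷ = -1.1 + 4·7 = 26.9; e = 24.9 − 26.9 = -2
x=10: ŷ = -1.1 + 4·10 = 38.9; e = 39.9 − 38.9 = 1
Signs: + − + − +
Runs: +×1, −×1, +×1, −×1, +×1 → 5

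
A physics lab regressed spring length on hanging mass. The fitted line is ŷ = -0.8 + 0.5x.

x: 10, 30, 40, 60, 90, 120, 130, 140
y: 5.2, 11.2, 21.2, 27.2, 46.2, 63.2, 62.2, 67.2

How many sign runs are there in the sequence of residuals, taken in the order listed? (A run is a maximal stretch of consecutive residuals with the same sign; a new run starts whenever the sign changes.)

x=10: ŷ = -0.8 + 0.5·10 = 4.2; r = 5.2 − 4.2 = 1
x=30: ŷ = -0.8 + 0.5·30 = 14.2; r = 11.2 − 14.2 = -3
x=40: ŷ = -0.8 + 0.5·40 = 19.2; r = 21.2 − 19.2 = 2
x=60: ŷ = -0.8 + 0.5·60 = 29.2; r = 27.2 − 29.2 = -2
x=90: ŷ = -0.8 + 0.5·90 = 44.2; r = 46.2 − 44.2 = 2
x=120: ŷ = -0.8 + 0.5·120 = 59.2; r = 63.2 − 59.2 = 4
x=130: ŷ = -0.8 + 0.5·130 = 64.2; r = 62.2 − 64.2 = -2
x=140: ŷ = -0.8 + 0.5·140 = 69.2; r = 67.2 − 69.2 = -2
Signs: + − + − + + − −
Runs: +×1, −×1, +×1, −×1, +×2, −×2 → 6

6 runs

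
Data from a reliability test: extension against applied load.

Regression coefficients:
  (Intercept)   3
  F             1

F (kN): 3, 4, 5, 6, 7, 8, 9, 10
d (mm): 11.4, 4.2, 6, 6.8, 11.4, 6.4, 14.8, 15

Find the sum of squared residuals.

SSE = 80.8

F=3: d̂ = 3 + 3 = 6; e = 11.4 − 6 = 5.4
F=4: d̂ = 3 + 4 = 7; e = 4.2 − 7 = -2.8
F=5: d̂ = 3 + 5 = 8; e = 6 − 8 = -2
F=6: d̂ = 3 + 6 = 9; e = 6.8 − 9 = -2.2
F=7: d̂ = 3 + 7 = 10; e = 11.4 − 10 = 1.4
F=8: d̂ = 3 + 8 = 11; e = 6.4 − 11 = -4.6
F=9: d̂ = 3 + 9 = 12; e = 14.8 − 12 = 2.8
F=10: d̂ = 3 + 10 = 13; e = 15 − 13 = 2
SSE = 29.16 + 7.84 + 4 + 4.84 + 1.96 + 21.16 + 7.84 + 4 = 80.8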